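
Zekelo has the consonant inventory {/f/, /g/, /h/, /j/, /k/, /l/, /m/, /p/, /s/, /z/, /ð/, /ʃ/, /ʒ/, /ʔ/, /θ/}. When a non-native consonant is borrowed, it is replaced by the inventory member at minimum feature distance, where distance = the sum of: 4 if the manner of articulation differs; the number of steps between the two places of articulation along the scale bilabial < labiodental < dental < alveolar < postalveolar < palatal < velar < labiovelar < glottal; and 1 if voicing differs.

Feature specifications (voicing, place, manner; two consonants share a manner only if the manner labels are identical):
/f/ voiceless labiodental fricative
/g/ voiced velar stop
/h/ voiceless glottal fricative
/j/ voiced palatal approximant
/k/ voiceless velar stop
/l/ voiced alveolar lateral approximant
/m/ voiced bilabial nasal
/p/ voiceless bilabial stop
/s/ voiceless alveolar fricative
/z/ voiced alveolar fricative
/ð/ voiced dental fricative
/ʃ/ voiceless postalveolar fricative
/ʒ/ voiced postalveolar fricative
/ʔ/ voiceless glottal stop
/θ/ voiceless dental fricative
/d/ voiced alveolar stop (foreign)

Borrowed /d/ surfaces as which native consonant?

/g/ is closest: same manner (stop), place distance 3 (alveolar→velar), same voicing; total 3. Next closest is /k/ at distance 4.

g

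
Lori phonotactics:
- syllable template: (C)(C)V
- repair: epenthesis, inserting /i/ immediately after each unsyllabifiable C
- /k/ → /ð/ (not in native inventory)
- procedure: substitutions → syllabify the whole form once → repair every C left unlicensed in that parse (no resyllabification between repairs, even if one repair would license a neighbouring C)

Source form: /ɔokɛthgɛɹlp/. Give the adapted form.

ɔoðɛtihgɛɹilipi

Substitution: /k/ → /ð/, giving /ɔoðɛthgɛɹlp/.
The consonants /t/, /ɹ/, /l/, /p/ cannot be parsed into a legal (C)(C)V syllable (no codas are permitted; onsets may contain at most 2 consonants).
Epenthesis after each stranded consonant: /t/ → /ti/, /ɹ/ → /ɹi/, /l/ → /li/, /p/ → /pi/.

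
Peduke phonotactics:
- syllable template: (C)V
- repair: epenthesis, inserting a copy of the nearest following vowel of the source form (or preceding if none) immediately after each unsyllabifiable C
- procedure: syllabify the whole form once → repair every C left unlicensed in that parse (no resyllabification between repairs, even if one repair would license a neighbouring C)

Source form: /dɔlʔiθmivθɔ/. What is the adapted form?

dɔliʔiθimivɔθɔ

The consonants /l/, /θ/, /v/ cannot be parsed into a legal (C)V syllable (no codas are permitted; onsets are limited to one consonant).
Epenthesis after each stranded consonant: /l/ → /li/, /θ/ → /θi/, /v/ → /vɔ/.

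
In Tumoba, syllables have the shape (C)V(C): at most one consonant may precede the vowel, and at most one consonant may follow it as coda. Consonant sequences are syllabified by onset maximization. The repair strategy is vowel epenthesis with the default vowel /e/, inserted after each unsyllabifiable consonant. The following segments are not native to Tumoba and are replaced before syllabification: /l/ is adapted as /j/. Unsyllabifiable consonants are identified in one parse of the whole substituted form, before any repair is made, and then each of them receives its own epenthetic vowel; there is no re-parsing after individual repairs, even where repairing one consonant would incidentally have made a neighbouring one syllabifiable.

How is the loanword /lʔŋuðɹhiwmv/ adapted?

jeʔeŋuðɹehiwmeve

Substitution: /l/ → /j/, giving /jʔŋuðɹhiwmv/.
Under (C)V(C), the unsyllabifiable consonants are /j/, /ʔ/, /ɹ/, /m/, /v/ (at most one coda consonant is licensed; onsets are limited to one consonant).
Epenthesis after each stranded consonant: /j/ → /je/, /ʔ/ → /ʔe/, /ɹ/ → /ɹe/, /m/ → /me/, /v/ → /ve/.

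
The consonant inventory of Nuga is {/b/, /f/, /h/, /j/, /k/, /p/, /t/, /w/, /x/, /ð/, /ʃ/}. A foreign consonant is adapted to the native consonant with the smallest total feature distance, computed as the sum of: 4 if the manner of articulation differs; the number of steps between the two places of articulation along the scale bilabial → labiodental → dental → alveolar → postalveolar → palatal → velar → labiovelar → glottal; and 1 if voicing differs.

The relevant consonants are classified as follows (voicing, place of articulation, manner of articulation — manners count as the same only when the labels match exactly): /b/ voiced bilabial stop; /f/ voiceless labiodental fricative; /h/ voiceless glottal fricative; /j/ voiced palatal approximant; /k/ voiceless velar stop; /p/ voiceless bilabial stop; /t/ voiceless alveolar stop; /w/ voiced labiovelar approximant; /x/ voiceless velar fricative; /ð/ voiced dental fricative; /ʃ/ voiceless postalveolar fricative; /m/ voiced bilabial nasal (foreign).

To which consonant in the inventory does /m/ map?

b

/b/ is closest: manner differs (nasal→stop, +4), place distance 0 (bilabial→bilabial), same voicing; total 4. Next closest is /p/ at distance 5.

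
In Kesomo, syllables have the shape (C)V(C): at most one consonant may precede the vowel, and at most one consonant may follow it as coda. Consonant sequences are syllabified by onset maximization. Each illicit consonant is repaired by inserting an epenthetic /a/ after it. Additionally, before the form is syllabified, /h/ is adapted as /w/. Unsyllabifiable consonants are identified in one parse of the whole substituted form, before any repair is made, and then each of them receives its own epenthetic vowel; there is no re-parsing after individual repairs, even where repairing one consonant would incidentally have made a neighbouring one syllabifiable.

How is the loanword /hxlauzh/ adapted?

waxalauzwa

Substitution: /h/ → /w/, giving /wxlauzw/.
Syllabifying with onset maximization leaves /w/, /x/, /w/ stranded (at most one coda consonant is licensed; onsets are limited to one consonant).
Each unlicensed consonant becomes the onset of a new syllable: /w/ → /wa/, /x/ → /xa/, /w/ → /wa/.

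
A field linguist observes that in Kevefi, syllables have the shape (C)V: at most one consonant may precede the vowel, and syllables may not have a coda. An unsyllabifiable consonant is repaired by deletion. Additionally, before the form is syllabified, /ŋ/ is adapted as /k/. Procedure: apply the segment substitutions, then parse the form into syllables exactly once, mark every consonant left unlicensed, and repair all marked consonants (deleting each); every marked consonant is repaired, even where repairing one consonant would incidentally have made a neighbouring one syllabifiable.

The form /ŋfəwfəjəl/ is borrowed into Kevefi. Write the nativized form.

fəfəjə

Substitution: /ŋ/ → /k/, giving /kfəwfəjəl/.
Syllabifying with onset maximization leaves /k/, /w/, /l/ stranded (no codas are permitted; onsets are limited to one consonant).
Deleting the stranded consonants removes /k/, /w/, /l/.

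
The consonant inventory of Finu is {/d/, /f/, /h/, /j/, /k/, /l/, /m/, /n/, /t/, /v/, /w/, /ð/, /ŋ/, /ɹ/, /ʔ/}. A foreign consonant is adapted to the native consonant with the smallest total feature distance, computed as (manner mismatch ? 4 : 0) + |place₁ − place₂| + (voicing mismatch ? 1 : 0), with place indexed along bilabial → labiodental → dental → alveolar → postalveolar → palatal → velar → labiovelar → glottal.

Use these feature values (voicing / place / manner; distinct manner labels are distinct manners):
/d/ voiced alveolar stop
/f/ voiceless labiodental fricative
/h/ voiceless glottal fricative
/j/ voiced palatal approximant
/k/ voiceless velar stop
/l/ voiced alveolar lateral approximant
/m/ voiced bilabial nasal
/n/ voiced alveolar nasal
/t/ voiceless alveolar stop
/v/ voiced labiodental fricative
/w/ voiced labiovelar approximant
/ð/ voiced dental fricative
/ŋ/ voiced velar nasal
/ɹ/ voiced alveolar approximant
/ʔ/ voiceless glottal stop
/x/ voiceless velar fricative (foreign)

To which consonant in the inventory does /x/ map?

/h/ is closest: same manner (fricative), place distance 2 (velar→glottal), same voicing; total 2. Next closest is /k/ at distance 4.

h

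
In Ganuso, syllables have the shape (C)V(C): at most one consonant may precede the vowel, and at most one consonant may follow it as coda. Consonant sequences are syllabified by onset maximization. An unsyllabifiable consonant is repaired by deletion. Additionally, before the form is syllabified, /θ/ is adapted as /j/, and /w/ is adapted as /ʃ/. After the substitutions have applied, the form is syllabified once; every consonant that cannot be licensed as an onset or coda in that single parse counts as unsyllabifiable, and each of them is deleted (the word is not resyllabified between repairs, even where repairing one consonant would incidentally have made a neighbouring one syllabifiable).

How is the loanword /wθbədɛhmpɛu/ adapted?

Substitution: /w/ → /ʃ/, /θ/ → /j/, giving /ʃjbədɛhmpɛu/.
Under (C)V(C), the unsyllabifiable consonants are /ʃ/, /j/, /m/ (at most one coda consonant is licensed; onsets are limited to one consonant).
Deletion applies to /ʃ/, /j/, /m/.

bədɛhpɛu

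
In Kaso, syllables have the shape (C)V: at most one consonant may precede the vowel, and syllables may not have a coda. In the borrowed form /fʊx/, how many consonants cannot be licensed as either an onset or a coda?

The consonants /x/ cannot be parsed into a legal (C)V syllable (no codas are permitted; onsets are limited to one consonant).

1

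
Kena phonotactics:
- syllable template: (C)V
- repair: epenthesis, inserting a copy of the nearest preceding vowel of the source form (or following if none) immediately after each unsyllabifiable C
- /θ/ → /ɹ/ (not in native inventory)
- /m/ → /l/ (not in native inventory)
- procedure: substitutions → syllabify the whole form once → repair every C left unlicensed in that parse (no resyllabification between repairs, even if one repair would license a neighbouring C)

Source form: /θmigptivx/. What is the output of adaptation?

Substitution: /θ/ → /ɹ/, /m/ → /l/, giving /ɹligptivx/.
Under (C)V, the unsyllabifiable consonants are /ɹ/, /g/, /p/, /v/, /x/ (no codas are permitted; onsets are limited to one consonant).
Epenthesis after each stranded consonant: /ɹ/ → /ɹi/, /g/ → /gi/, /p/ → /pi/, /v/ → /vi/, /x/ → /xi/.

ɹiligipitivixi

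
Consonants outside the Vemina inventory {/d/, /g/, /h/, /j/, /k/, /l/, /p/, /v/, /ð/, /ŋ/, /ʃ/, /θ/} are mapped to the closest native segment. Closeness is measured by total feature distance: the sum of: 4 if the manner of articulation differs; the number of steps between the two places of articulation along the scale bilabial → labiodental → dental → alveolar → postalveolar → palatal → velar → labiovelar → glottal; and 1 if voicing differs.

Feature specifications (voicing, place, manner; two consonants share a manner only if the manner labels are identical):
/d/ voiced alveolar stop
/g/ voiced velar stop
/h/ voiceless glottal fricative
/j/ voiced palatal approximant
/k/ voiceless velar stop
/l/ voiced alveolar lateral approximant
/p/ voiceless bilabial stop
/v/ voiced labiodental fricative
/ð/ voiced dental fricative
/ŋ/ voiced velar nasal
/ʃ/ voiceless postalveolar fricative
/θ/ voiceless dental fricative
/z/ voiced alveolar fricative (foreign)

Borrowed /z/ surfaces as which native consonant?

ð

/ð/ is closest: same manner (fricative), place distance 1 (alveolar→dental), same voicing; total 1. Next closest is /v/ at distance 2.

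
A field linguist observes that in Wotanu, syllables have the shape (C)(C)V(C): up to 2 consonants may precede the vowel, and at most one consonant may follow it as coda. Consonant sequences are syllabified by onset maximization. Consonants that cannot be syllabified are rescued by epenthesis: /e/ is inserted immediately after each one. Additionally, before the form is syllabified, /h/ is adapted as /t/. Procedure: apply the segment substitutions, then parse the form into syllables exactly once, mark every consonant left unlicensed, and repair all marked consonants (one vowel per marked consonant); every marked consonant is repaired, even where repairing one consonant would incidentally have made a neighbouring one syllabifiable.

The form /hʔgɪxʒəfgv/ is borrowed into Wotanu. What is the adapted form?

teʔgɪxʒəfgeve

Substitution: /h/ → /t/, giving /tʔgɪxʒəfgv/.
Syllabifying with onset maximization leaves /t/, /g/, /v/ stranded (at most one coda consonant is licensed; onsets may contain at most 2 consonants).
Each unlicensed consonant becomes the onset of a new syllable: /t/ → /te/, /g/ → /ge/, /v/ → /ve/.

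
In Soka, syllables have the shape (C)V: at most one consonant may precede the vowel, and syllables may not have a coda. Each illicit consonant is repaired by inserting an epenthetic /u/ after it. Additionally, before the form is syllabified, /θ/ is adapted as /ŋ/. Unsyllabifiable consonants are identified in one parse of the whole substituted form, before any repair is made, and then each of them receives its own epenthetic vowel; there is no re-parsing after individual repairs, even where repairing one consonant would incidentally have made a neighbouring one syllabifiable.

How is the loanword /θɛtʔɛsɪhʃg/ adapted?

ŋɛtuʔɛsɪhuʃugu

Substitution: /θ/ → /ŋ/, giving /ŋɛtʔɛsɪhʃg/.
Under (C)V, the unsyllabifiable consonants are /t/, /h/, /ʃ/, /g/ (no codas are permitted; onsets are limited to one consonant).
Inserting the epenthetic vowel yields /t/ → /tu/, /h/ → /hu/, /ʃ/ → /ʃu/, /g/ → /gu/.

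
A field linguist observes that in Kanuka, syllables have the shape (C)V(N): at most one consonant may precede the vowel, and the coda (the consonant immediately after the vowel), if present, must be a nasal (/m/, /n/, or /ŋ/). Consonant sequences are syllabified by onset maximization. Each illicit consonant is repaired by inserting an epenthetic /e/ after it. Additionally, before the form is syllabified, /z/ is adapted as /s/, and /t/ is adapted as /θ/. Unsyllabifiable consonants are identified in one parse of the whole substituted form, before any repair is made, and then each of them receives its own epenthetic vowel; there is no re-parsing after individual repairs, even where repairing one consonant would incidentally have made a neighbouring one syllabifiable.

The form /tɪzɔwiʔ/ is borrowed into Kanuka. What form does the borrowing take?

Substitution: /t/ → /θ/, /z/ → /s/, giving /θɪsɔwiʔ/.
Under (C)V(N), the unsyllabifiable consonants are /ʔ/ (only a nasal (/m/, /n/, or /ŋ/) is licensed in coda position; onsets are limited to one consonant).
Inserting the epenthetic vowel yields /ʔ/ → /ʔe/.

θɪsɔwiʔe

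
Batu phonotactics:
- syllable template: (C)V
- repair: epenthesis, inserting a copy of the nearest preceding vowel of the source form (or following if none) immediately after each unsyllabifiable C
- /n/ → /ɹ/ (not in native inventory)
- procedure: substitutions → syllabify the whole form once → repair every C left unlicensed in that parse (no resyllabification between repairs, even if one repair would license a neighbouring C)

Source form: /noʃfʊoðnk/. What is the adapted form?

ɹoʃofʊoðoɹoko

Substitution: /n/ → /ɹ/, giving /ɹoʃfʊoðɹk/.
The consonants /ʃ/, /ð/, /ɹ/, /k/ cannot be parsed into a legal (C)V syllable (no codas are permitted; onsets are limited to one consonant).
Epenthesis after each stranded consonant: /ʃ/ → /ʃo/, /ð/ → /ðo/, /ɹ/ → /ɹo/, /k/ → /ko/.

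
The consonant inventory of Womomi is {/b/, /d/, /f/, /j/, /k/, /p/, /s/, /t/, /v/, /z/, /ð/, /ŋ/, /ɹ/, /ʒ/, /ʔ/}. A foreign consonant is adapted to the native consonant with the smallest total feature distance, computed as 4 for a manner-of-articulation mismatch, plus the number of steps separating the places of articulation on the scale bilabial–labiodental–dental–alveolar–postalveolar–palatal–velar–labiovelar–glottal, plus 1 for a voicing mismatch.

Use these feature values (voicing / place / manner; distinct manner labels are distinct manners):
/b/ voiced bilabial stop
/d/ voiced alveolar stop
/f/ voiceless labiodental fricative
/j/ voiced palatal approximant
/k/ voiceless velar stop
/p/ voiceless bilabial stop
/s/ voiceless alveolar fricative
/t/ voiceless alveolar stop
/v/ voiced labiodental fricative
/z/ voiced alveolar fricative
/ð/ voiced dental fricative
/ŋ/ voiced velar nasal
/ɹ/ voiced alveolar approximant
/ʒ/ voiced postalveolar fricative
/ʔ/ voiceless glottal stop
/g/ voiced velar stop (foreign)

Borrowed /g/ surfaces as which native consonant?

k

/k/ is closest: same manner (stop), place distance 0 (velar→velar), voicing differs (+1); total 1. Next closest is /d/ at distance 3.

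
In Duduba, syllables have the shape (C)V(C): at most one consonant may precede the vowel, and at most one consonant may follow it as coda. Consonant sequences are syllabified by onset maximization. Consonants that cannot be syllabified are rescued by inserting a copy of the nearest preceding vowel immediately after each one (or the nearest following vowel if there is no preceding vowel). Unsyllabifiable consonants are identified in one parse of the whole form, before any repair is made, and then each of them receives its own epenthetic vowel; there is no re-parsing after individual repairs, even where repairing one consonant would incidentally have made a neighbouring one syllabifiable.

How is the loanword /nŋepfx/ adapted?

Under (C)V(C), the unsyllabifiable consonants are /n/, /f/, /x/ (at most one coda consonant is licensed; onsets are limited to one consonant).
Epenthesis after each stranded consonant: /n/ → /ne/, /f/ → /fe/, /x/ → /xe/.

neŋepfexe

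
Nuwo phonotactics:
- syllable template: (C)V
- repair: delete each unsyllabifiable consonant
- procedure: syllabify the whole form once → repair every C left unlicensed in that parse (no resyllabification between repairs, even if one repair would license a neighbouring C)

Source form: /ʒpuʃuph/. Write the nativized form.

puʃu

Syllabifying with onset maximization leaves /ʒ/, /p/, /h/ stranded (no codas are permitted; onsets are limited to one consonant).
Each unlicensed consonant is deleted: /ʒ/, /p/, /h/.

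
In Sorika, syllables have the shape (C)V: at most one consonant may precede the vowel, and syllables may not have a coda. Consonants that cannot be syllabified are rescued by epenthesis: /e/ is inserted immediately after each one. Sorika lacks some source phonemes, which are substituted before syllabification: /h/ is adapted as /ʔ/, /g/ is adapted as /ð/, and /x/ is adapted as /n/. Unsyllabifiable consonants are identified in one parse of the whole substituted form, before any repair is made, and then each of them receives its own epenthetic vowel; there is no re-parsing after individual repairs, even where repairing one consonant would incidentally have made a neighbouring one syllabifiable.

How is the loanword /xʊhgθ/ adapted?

nʊʔeðeθe

Substitution: /x/ → /n/, /h/ → /ʔ/, /g/ → /ð/, giving /nʊʔðθ/.
Syllabifying with onset maximization leaves /ʔ/, /ð/, /θ/ stranded (no codas are permitted; onsets are limited to one consonant).
Each unlicensed consonant becomes the onset of a new syllable: /ʔ/ → /ʔe/, /ð/ → /ðe/, /θ/ → /θe/.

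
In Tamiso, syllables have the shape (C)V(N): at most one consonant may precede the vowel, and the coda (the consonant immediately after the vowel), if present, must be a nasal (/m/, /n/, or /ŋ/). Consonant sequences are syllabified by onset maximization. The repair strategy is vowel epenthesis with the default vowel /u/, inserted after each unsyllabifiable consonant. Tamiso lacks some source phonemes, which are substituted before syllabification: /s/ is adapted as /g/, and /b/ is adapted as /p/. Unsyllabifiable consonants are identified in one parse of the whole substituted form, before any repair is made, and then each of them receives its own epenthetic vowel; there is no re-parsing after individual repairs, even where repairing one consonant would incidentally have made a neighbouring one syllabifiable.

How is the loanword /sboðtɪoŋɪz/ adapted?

Substitution: /s/ → /g/, /b/ → /p/, giving /gpoðtɪoŋɪz/.
Syllabifying with onset maximization leaves /g/, /ð/, /z/ stranded (only a nasal (/m/, /n/, or /ŋ/) is licensed in coda position; onsets are limited to one consonant).
Each unlicensed consonant becomes the onset of a new syllable: /g/ → /gu/, /ð/ → /ðu/, /z/ → /zu/.

gupoðutɪoŋɪzu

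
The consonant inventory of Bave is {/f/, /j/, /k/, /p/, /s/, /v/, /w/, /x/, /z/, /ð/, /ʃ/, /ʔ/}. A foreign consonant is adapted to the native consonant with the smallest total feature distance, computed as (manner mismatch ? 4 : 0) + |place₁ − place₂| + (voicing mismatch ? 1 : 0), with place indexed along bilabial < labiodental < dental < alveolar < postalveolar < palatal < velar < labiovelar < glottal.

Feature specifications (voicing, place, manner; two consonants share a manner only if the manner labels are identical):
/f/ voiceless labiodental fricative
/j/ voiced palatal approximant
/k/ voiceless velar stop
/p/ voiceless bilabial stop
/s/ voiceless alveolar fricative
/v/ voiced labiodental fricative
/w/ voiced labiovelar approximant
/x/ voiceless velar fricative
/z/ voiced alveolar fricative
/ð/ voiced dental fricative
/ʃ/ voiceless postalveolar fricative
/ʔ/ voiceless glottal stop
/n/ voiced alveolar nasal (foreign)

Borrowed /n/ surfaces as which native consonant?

z

/z/ is closest: manner differs (nasal→fricative, +4), place distance 0 (alveolar→alveolar), same voicing; total 4. Next closest is /s/ at distance 5.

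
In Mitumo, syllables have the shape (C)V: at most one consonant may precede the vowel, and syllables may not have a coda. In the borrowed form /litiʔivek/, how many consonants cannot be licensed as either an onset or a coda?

Under (C)V, the unsyllabifiable consonants are /k/ (no codas are permitted; onsets are limited to one consonant).

1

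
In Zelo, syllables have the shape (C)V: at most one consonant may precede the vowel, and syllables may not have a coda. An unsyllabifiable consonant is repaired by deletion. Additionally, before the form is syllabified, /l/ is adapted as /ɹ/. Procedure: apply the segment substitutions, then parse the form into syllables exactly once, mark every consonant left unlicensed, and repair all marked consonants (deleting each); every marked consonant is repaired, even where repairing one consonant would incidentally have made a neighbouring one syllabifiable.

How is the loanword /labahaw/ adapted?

Substitution: /l/ → /ɹ/, giving /ɹabahaw/.
The consonants /w/ cannot be parsed into a legal (C)V syllable (no codas are permitted; onsets are limited to one consonant).
Deleting the stranded consonants removes /w/.

ɹabaha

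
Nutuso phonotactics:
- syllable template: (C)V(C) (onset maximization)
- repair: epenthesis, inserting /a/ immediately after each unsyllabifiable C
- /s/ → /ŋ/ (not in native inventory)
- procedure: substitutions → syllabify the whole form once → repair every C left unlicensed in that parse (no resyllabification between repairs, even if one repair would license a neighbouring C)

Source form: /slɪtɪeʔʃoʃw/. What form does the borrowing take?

ŋalɪtɪeʔʃoʃwa

Substitution: /s/ → /ŋ/, giving /ŋlɪtɪeʔʃoʃw/.
Syllabifying with onset maximization leaves /ŋ/, /w/ stranded (at most one coda consonant is licensed; onsets are limited to one consonant).
Each unlicensed consonant becomes the onset of a new syllable: /ŋ/ → /ŋa/, /w/ → /wa/.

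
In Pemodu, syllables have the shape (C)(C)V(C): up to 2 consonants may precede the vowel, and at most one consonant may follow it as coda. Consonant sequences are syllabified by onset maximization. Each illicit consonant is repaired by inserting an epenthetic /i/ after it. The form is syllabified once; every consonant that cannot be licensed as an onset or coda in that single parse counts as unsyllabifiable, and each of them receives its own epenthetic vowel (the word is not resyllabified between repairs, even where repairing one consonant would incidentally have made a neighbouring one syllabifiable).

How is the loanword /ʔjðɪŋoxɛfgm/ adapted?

ʔijðɪŋoxɛfgimi

Under (C)(C)V(C), the unsyllabifiable consonants are /ʔ/, /g/, /m/ (at most one coda consonant is licensed; onsets may contain at most 2 consonants).
Each unlicensed consonant becomes the onset of a new syllable: /ʔ/ → /ʔi/, /g/ → /gi/, /m/ → /mi/.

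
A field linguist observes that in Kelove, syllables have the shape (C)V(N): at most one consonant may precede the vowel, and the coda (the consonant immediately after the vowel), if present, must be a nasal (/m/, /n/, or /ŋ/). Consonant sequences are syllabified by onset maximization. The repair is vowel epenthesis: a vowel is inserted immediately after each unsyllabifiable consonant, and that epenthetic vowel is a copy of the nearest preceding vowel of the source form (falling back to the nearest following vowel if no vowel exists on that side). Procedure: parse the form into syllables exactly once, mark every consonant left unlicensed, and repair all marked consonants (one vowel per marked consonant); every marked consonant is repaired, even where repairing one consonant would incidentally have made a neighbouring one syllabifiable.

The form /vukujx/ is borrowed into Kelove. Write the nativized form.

Under (C)V(N), the unsyllabifiable consonants are /j/, /x/ (only a nasal (/m/, /n/, or /ŋ/) is licensed in coda position; onsets are limited to one consonant).
Inserting the epenthetic vowel yields /j/ → /ju/, /x/ → /xu/.

vukujuxu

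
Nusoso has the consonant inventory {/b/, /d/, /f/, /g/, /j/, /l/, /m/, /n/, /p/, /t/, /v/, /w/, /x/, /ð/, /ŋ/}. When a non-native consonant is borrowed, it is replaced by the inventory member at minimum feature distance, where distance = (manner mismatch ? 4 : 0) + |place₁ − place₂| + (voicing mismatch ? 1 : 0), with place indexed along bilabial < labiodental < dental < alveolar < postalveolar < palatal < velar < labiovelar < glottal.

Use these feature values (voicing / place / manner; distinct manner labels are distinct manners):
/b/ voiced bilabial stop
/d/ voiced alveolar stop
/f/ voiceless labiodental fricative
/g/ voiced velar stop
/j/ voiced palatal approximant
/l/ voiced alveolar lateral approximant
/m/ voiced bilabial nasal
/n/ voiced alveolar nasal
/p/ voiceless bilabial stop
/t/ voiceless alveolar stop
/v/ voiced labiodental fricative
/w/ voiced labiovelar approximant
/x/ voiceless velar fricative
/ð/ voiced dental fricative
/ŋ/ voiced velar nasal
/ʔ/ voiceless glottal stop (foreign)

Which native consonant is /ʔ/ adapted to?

/g/ is closest: same manner (stop), place distance 2 (glottal→velar), voicing differs (+1); total 3. Next closest is /t/ at distance 5.

g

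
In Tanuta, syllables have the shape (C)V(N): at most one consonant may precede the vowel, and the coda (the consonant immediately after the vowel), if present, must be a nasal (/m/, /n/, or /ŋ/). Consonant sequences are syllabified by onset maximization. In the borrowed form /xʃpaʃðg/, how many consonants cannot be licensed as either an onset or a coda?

5

Under (C)V(N), the unsyllabifiable consonants are /x/, /ʃ/, /ʃ/, /ð/, /g/ (only a nasal (/m/, /n/, or /ŋ/) is licensed in coda position; onsets are limited to one consonant).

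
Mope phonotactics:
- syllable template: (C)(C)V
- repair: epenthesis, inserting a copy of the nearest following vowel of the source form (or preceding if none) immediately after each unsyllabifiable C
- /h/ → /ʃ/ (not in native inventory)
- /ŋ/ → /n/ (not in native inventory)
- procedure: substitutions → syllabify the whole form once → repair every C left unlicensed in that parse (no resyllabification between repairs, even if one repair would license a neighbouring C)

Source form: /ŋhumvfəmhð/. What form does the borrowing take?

Substitution: /ŋ/ → /n/, /h/ → /ʃ/, giving /nʃumvfəmʃð/.
The consonants /m/, /m/, /ʃ/, /ð/ cannot be parsed into a legal (C)(C)V syllable (no codas are permitted; onsets may contain at most 2 consonants).
Each unlicensed consonant becomes the onset of a new syllable: /m/ → /mə/, /m/ → /mə/, /ʃ/ → /ʃə/, /ð/ → /ðə/.

nʃuməvfəməʃəðə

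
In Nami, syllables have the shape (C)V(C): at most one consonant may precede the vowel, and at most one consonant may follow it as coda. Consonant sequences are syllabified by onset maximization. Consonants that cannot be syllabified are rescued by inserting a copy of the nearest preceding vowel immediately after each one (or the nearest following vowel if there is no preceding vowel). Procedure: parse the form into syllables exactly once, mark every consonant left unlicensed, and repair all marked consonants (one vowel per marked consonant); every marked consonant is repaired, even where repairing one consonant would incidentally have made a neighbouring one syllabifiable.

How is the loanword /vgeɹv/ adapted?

The consonants /v/, /v/ cannot be parsed into a legal (C)V(C) syllable (at most one coda consonant is licensed; onsets are limited to one consonant).
Each unlicensed consonant becomes the onset of a new syllable: /v/ → /ve/, /v/ → /ve/.

vegeɹve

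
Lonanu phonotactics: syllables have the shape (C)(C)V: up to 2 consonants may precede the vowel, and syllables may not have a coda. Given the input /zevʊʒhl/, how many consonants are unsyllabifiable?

Under (C)(C)V, the unsyllabifiable consonants are /ʒ/, /h/, /l/ (no codas are permitted; onsets may contain at most 2 consonants).

3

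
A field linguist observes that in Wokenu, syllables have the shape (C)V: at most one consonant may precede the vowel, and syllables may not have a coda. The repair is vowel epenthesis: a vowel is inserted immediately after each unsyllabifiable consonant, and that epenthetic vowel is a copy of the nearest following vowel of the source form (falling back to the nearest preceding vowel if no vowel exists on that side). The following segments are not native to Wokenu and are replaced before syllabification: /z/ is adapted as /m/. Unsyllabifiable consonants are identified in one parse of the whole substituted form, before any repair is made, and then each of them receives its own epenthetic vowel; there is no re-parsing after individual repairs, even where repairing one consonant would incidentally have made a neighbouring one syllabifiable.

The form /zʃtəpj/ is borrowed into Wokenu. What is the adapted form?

Substitution: /z/ → /m/, giving /mʃtəpj/.
The consonants /m/, /ʃ/, /p/, /j/ cannot be parsed into a legal (C)V syllable (no codas are permitted; onsets are limited to one consonant).
Inserting the epenthetic vowel yields /m/ → /mə/, /ʃ/ → /ʃə/, /p/ → /pə/, /j/ → /jə/.

məʃətəpəjə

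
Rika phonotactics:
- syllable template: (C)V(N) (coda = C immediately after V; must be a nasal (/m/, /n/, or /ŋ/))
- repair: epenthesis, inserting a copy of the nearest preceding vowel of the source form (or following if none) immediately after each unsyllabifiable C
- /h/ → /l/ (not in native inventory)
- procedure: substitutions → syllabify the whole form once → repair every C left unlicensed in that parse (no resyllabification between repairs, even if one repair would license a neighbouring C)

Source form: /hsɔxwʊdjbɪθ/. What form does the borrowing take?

Substitution: /h/ → /l/, giving /lsɔxwʊdjbɪθ/.
The consonants /l/, /x/, /d/, /j/, /θ/ cannot be parsed into a legal (C)V(N) syllable (only a nasal (/m/, /n/, or /ŋ/) is licensed in coda position; onsets are limited to one consonant).
Inserting the epenthetic vowel yields /l/ → /lɔ/, /x/ → /xɔ/, /d/ → /dʊ/, /j/ → /jʊ/, /θ/ → /θɪ/.

lɔsɔxɔwʊdʊjʊbɪθɪ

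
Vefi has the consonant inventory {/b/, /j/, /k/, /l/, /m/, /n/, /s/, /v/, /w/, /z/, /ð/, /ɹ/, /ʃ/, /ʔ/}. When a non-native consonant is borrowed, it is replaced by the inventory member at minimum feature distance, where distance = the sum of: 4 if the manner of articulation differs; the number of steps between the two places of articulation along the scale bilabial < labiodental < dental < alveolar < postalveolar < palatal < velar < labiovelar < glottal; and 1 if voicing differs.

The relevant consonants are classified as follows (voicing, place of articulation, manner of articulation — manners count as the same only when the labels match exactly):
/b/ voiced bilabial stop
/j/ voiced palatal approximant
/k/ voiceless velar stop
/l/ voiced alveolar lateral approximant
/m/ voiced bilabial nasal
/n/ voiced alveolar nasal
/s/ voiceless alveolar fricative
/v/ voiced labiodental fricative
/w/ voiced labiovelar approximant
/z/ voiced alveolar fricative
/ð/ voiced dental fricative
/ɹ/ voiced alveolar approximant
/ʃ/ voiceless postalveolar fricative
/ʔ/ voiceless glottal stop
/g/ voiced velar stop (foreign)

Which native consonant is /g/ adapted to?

k

/k/ is closest: same manner (stop), place distance 0 (velar→velar), voicing differs (+1); total 1. Next closest is /ʔ/ at distance 3.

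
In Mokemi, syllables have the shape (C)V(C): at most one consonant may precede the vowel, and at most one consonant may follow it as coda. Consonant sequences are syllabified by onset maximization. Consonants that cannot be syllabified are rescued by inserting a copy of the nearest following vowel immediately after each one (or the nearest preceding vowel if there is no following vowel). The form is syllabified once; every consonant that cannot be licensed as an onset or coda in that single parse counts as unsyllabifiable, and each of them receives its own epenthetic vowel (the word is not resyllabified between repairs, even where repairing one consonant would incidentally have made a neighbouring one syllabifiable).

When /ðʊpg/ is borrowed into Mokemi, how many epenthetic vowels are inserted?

1

The unsyllabifiable consonants are /g/; each receives one epenthetic vowel.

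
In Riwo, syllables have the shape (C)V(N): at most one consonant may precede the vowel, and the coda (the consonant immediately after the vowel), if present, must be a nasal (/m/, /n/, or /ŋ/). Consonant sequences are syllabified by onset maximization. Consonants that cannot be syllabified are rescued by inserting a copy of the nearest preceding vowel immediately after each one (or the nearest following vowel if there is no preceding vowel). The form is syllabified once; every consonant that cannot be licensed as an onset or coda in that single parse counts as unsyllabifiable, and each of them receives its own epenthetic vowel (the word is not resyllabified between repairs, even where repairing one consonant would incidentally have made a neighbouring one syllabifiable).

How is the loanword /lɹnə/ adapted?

ləɹənə

Syllabifying with onset maximization leaves /l/, /ɹ/ stranded (only a nasal (/m/, /n/, or /ŋ/) is licensed in coda position; onsets are limited to one consonant).
Each unlicensed consonant becomes the onset of a new syllable: /l/ → /lə/, /ɹ/ → /ɹə/.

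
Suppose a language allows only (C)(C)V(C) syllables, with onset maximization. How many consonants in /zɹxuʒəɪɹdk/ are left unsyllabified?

The consonants /z/, /d/, /k/ cannot be parsed into a legal (C)(C)V(C) syllable (at most one coda consonant is licensed; onsets may contain at most 2 consonants).

3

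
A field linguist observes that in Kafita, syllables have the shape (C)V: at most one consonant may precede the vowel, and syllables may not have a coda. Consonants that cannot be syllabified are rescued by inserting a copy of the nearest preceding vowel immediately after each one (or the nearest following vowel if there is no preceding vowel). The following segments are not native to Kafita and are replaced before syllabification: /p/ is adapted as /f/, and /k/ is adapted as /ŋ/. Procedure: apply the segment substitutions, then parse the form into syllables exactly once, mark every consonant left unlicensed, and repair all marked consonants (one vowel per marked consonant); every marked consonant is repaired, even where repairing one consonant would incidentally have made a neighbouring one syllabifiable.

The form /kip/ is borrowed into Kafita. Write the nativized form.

Substitution: /k/ → /ŋ/, /p/ → /f/, giving /ŋif/.
The consonants /f/ cannot be parsed into a legal (C)V syllable (no codas are permitted; onsets are limited to one consonant).
Each unlicensed consonant becomes the onset of a new syllable: /f/ → /fi/.

ŋifi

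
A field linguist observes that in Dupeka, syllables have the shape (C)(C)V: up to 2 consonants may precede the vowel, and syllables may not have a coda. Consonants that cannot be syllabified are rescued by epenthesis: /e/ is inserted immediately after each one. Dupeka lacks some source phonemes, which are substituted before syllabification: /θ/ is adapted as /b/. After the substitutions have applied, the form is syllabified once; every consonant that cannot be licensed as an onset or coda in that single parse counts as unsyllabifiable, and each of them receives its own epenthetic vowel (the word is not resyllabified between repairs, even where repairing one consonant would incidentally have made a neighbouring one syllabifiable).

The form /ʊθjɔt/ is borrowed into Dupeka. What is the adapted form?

ʊbjɔte

Substitution: /θ/ → /b/, giving /ʊbjɔt/.
The consonants /t/ cannot be parsed into a legal (C)(C)V syllable (no codas are permitted; onsets may contain at most 2 consonants).
Epenthesis after each stranded consonant: /t/ → /te/.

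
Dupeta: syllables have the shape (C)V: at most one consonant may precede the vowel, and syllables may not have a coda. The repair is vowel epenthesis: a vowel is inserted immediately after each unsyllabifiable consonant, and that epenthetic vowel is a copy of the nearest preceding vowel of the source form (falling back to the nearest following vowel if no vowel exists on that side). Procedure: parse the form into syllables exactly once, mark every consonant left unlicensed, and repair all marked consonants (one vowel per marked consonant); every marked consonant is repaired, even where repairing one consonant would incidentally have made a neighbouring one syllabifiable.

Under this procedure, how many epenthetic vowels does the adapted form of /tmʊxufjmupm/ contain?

The unsyllabifiable consonants are /t/, /f/, /j/, /p/, /m/; each receives one epenthetic vowel.

5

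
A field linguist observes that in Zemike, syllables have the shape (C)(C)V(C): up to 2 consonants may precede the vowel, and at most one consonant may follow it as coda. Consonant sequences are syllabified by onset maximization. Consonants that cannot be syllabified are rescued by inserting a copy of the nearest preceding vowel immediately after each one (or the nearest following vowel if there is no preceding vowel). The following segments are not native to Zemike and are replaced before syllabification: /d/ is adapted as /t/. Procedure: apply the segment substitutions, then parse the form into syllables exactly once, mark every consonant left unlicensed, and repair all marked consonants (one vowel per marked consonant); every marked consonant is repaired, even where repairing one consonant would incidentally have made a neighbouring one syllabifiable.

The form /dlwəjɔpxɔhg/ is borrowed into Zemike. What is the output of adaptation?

təlwəjɔpxɔhgɔ

Substitution: /d/ → /t/, giving /tlwəjɔpxɔhg/.
Under (C)(C)V(C), the unsyllabifiable consonants are /t/, /g/ (at most one coda consonant is licensed; onsets may contain at most 2 consonants).
Each unlicensed consonant becomes the onset of a new syllable: /t/ → /tə/, /g/ → /gɔ/.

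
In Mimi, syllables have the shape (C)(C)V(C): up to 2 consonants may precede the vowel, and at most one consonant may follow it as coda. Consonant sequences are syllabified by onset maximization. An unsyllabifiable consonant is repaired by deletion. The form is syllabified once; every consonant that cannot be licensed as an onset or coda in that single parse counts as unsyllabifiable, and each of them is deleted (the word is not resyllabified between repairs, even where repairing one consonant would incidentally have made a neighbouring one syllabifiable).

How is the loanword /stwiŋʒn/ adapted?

twiŋ

Under (C)(C)V(C), the unsyllabifiable consonants are /s/, /ʒ/, /n/ (at most one coda consonant is licensed; onsets may contain at most 2 consonants).
Each unlicensed consonant is deleted: /s/, /ʒ/, /n/.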